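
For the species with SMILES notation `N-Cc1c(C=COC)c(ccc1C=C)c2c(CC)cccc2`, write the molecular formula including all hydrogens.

Heavy atoms from the SMILES: 20 C, 1 N, 1 O.
Implicit hydrogens by atom environment:
  6 × C (aromatic): 1 H each → 6
  6 × C (aromatic): no H
  3 × C: 2 H each → 6
  3 × C: 1 H each → 3
  2 × C: 3 H each → 6
  1 × N: 2 H
  1 × O: no H
  Total hydrogens = 23.
Molecular formula: C20H23NO

C20H23NO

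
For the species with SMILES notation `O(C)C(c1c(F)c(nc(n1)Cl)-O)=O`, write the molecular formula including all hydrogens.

Heavy atoms from the SMILES: 6 C, 1 Cl, 1 F, 2 N, 3 O.
Implicit hydrogens by atom environment:
  4 × C (aromatic): no H
  2 × N (aromatic): no H
  2 × O: no H
  1 × C: 3 H
  1 × C: no H
  1 × Cl: no H
  1 × F: no H
  1 × O: 1 H
  Total hydrogens = 4.
Molecular formula: C6H4ClFN2O3

C6H4ClFN2O3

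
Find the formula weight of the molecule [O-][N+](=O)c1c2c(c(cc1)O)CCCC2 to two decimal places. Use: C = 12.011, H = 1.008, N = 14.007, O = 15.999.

193.20

Molecular formula: C10H11NO3.
M = 10×12.011 + 11×1.008 + 1×14.007 + 3×15.999 = 193.20 g/mol.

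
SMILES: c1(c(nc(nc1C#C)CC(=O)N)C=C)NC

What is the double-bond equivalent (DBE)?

8

Molecular formula from the SMILES: C11H12N4O.
DoU = (2C + 2 + N − H − X)/2 = (2·11 + 2 + 4 − 12 − 0)/2 = 16/2 = 8.
(Structurally: 1 ring(s) + 7 π bond(s) = 8.)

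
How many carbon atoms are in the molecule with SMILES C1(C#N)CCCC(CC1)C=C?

10

The symbol for carbon appears 10 times in the SMILES.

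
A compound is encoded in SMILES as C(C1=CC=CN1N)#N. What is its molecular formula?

C5H5N3

Heavy atoms from the SMILES: 5 C, 3 N.
Implicit hydrogens by atom environment:
  3 × C (aromatic): 1 H each → 3
  1 × C (aromatic): no H
  1 × C: no H
  1 × N: 2 H
  1 × N (aromatic): no H
  1 × N: no H
  Total hydrogens = 5.
Molecular formula: C5H5N3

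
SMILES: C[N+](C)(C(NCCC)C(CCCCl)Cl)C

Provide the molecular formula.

Heavy atoms from the SMILES: 11 C, 2 Cl, 2 N.
Implicit hydrogens by atom environment:
  5 × C: 2 H each → 10
  4 × C: 3 H each → 12
  2 × C: 1 H each → 2
  2 × Cl: no H
  1 × N: 1 H
  1 × N (charge +1): no H
  Total hydrogens = 25.
Net charge +1.
Molecular formula: C11H25Cl2N2+

C11H25Cl2N2+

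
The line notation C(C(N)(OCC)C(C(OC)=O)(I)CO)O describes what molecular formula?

Heavy atoms from the SMILES: 8 C, 1 I, 1 N, 5 O.
Implicit hydrogens by atom environment:
  3 × C: 2 H each → 6
  3 × C: no H
  3 × O: no H
  2 × C: 3 H each → 6
  2 × O: 1 H each → 2
  1 × I: no H
  1 × N: 2 H
  Total hydrogens = 16.
Molecular formula: C8H16INO5

C8H16INO5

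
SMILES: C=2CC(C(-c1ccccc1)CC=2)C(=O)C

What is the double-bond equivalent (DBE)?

Molecular formula from the SMILES: C14H16O.
DoU = (2C + 2 + N − H − X)/2 = (2·14 + 2 + 0 − 16 − 0)/2 = 14/2 = 7.
(Structurally: 2 ring(s) + 5 π bond(s) = 7.)

7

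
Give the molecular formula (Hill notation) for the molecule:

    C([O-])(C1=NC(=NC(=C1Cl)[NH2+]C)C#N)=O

Heavy atoms from the SMILES: 7 C, 1 Cl, 4 N, 2 O.
Implicit hydrogens by atom environment:
  4 × C (aromatic): no H
  2 × C: no H
  2 × N (aromatic): no H
  1 × C: 3 H
  1 × Cl: no H
  1 × N (charge +1): 2 H
  1 × N: no H
  1 × O: no H
  1 × O (charge -1): no H
  Total hydrogens = 5.
Molecular formula: C7H5ClN4O2

C7H5ClN4O2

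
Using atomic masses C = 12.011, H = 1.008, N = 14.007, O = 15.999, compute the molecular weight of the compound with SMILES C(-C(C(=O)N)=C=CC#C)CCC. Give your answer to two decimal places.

163.22

Molecular formula: C10H13NO.
M = 10×12.011 + 13×1.008 + 1×14.007 + 1×15.999 = 163.22 g/mol.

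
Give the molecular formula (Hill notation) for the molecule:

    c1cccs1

Heavy atoms from the SMILES: 4 C, 1 S.
Implicit hydrogens by atom environment:
  4 × C (aromatic): 1 H each → 4
  1 × S (aromatic): no H
  Total hydrogens = 4.
Molecular formula: C4H4S

C4H4S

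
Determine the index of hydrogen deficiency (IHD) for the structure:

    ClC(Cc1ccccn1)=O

Molecular formula from the SMILES: C7H6ClNO.
DoU = (2C + 2 + N − H − X)/2 = (2·7 + 2 + 1 − 6 − 1)/2 = 10/2 = 5.
(Structurally: 1 ring(s) + 4 π bond(s) = 5.)

5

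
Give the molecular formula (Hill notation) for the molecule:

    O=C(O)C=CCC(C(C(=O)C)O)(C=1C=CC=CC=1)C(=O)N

Heavy atoms from the SMILES: 15 C, 1 N, 5 O.
Implicit hydrogens by atom environment:
  5 × C (aromatic): 1 H each → 5
  4 × C: no H
  3 × C: 1 H each → 3
  3 × O: no H
  2 × O: 1 H each → 2
  1 × C: 3 H
  1 × C: 2 H
  1 × C (aromatic): no H
  1 × N: 2 H
  Total hydrogens = 17.
Molecular formula: C15H17NO5

C15H17NO5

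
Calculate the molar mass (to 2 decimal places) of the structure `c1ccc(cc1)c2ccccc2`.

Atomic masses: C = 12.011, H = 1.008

154.21

Molecular formula: C12H10.
M = 12×12.011 + 10×1.008 = 154.21 g/mol.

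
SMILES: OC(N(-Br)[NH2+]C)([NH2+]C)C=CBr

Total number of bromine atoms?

2

The symbol for bromine appears 2 times in the SMILES.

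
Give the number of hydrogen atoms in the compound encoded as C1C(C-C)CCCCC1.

18

Hydrogens are implicit in SMILES; fill each atom to its normal valence:
  7 × C: 2 H each → 14
  1 × C: 3 H
  1 × C: 1 H
  Total hydrogens = 18.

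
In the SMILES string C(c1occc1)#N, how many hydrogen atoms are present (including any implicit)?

3

Hydrogens are implicit in SMILES; fill each atom to its normal valence:
  3 × C (aromatic): 1 H each → 3
  1 × C (aromatic): no H
  1 × C: no H
  1 × N: no H
  1 × O (aromatic): no H
  Total hydrogens = 3.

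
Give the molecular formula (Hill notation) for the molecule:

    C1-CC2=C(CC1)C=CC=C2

Heavy atoms from the SMILES: 10 C.
Implicit hydrogens by atom environment:
  4 × C: 2 H each → 8
  4 × C (aromatic): 1 H each → 4
  2 × C (aromatic): no H
  Total hydrogens = 12.
Molecular formula: C10H12

C10H12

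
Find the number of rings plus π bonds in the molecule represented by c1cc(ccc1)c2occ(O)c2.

7

Molecular formula from the SMILES: C10H8O2.
DoU = (2C + 2 + N − H − X)/2 = (2·10 + 2 + 0 − 8 − 0)/2 = 14/2 = 7.
(Structurally: 2 ring(s) + 5 π bond(s) = 7.)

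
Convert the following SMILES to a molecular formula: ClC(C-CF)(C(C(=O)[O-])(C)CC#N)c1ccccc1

Heavy atoms from the SMILES: 14 C, 1 Cl, 1 F, 1 N, 2 O.
Implicit hydrogens by atom environment:
  5 × C (aromatic): 1 H each → 5
  4 × C: no H
  3 × C: 2 H each → 6
  1 × C: 3 H
  1 × C (aromatic): no H
  1 × Cl: no H
  1 × F: no H
  1 × N: no H
  1 × O: no H
  1 × O (charge -1): no H
  Total hydrogens = 14.
Net charge -1.
Molecular formula: C14H14ClFNO2-

C14H14ClFNO2-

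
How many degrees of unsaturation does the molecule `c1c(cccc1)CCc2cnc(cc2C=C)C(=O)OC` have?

Molecular formula from the SMILES: C17H17NO2.
DoU = (2C + 2 + N − H − X)/2 = (2·17 + 2 + 1 − 17 − 0)/2 = 20/2 = 10.
(Structurally: 2 ring(s) + 8 π bond(s) = 10.)

10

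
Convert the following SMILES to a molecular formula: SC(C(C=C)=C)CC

Heavy atoms from the SMILES: 7 C, 1 S.
Implicit hydrogens by atom environment:
  3 × C: 2 H each → 6
  2 × C: 1 H each → 2
  1 × C: 3 H
  1 × C: no H
  1 × S: 1 H
  Total hydrogens = 12.
Molecular formula: C7H12S

C7H12S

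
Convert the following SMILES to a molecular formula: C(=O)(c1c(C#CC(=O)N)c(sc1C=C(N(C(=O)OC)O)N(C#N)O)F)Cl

Heavy atoms from the SMILES: 13 C, 1 Cl, 1 F, 4 N, 6 O, 1 S.
Implicit hydrogens by atom environment:
  7 × C: no H
  4 × C (aromatic): no H
  4 × O: no H
  3 × N: no H
  2 × O: 1 H each → 2
  1 × C: 3 H
  1 × C: 1 H
  1 × Cl: no H
  1 × F: no H
  1 × N: 2 H
  1 × S (aromatic): no H
  Total hydrogens = 8.
Molecular formula: C13H8ClFN4O6S

C13H8ClFN4O6S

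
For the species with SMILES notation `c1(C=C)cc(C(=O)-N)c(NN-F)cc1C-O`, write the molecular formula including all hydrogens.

Heavy atoms from the SMILES: 10 C, 1 F, 3 N, 2 O.
Implicit hydrogens by atom environment:
  4 × C (aromatic): no H
  2 × C: 2 H each → 4
  2 × C (aromatic): 1 H each → 2
  2 × N: 1 H each → 2
  1 × C: 1 H
  1 × C: no H
  1 × F: no H
  1 × N: 2 H
  1 × O: 1 H
  1 × O: no H
  Total hydrogens = 12.
Molecular formula: C10H12FN3O2

C10H12FN3O2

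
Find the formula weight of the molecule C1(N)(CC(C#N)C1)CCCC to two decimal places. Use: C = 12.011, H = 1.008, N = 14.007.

Molecular formula: C9H16N2.
M = 9×12.011 + 16×1.008 + 2×14.007 = 152.24 g/mol.

152.24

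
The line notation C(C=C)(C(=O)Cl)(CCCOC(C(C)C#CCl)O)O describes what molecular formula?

C12H16Cl2O4

Heavy atoms from the SMILES: 12 C, 2 Cl, 4 O.
Implicit hydrogens by atom environment:
  4 × C: 2 H each → 8
  4 × C: no H
  3 × C: 1 H each → 3
  2 × Cl: no H
  2 × O: 1 H each → 2
  2 × O: no H
  1 × C: 3 H
  Total hydrogens = 16.
Molecular formula: C12H16Cl2O4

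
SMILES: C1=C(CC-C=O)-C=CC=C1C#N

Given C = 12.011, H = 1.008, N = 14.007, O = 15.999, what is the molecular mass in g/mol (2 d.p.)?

Molecular formula: C10H9NO.
M = 10×12.011 + 9×1.008 + 1×14.007 + 1×15.999 = 159.19 g/mol.

159.19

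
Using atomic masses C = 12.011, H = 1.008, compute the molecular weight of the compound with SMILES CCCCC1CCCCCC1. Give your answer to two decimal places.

154.30

Molecular formula: C11H22.
M = 11×12.011 + 22×1.008 = 154.30 g/mol.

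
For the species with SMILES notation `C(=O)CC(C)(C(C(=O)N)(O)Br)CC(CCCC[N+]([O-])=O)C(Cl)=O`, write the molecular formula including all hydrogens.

C13H20BrClN2O6

Heavy atoms from the SMILES: 1 Br, 13 C, 1 Cl, 2 N, 6 O.
Implicit hydrogens by atom environment:
  6 × C: 2 H each → 12
  4 × C: no H
  4 × O: no H
  2 × C: 1 H each → 2
  1 × Br: no H
  1 × C: 3 H
  1 × Cl: no H
  1 × N: 2 H
  1 × N (charge +1): no H
  1 × O: 1 H
  1 × O (charge -1): no H
  Total hydrogens = 20.
Molecular formula: C13H20BrClN2O6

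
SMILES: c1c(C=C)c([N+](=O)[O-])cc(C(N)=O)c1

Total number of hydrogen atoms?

8

Hydrogens are implicit in SMILES; fill each atom to its normal valence:
  3 × C (aromatic): 1 H each → 3
  3 × C (aromatic): no H
  2 × O: no H
  1 × C: 2 H
  1 × C: 1 H
  1 × C: no H
  1 × N: 2 H
  1 × N (charge +1): no H
  1 × O (charge -1): no H
  Total hydrogens = 8.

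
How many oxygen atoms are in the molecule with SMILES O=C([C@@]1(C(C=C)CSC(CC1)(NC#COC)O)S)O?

The symbol for oxygen appears 4 times in the SMILES.

4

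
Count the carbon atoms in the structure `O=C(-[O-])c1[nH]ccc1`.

5

The symbol for carbon appears 5 times in the SMILES. Lowercase c denotes aromatic carbon and counts toward C.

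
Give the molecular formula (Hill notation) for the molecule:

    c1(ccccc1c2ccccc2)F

Heavy atoms from the SMILES: 12 C, 1 F.
Implicit hydrogens by atom environment:
  9 × C (aromatic): 1 H each → 9
  3 × C (aromatic): no H
  1 × F: no H
  Total hydrogens = 9.
Molecular formula: C12H9F

C12H9F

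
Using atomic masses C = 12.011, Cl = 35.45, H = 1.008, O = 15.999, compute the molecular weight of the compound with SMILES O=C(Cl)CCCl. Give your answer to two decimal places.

Molecular formula: C3H4Cl2O.
M = 3×12.011 + 2×35.45 + 4×1.008 + 1×15.999 = 126.96 g/mol.

126.96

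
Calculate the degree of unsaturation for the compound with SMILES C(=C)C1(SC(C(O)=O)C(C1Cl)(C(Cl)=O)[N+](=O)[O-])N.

5

Molecular formula from the SMILES: C8H8Cl2N2O5S.
DoU = (2C + 2 + N − H − X)/2 = (2·8 + 2 + 2 − 8 − 2)/2 = 10/2 = 5.
(Structurally: 1 ring(s) + 4 π bond(s) = 5.)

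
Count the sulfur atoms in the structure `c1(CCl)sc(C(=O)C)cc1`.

The symbol for sulfur appears 1 time in the SMILES.

1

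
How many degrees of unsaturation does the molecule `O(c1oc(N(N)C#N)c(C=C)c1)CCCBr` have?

6

Molecular formula from the SMILES: C10H12BrN3O2.
DoU = (2C + 2 + N − H − X)/2 = (2·10 + 2 + 3 − 12 − 1)/2 = 12/2 = 6.
(Structurally: 1 ring(s) + 5 π bond(s) = 6.)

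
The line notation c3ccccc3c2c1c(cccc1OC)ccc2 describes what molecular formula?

C17H14O

Heavy atoms from the SMILES: 17 C, 1 O.
Implicit hydrogens by atom environment:
  11 × C (aromatic): 1 H each → 11
  5 × C (aromatic): no H
  1 × C: 3 H
  1 × O: no H
  Total hydrogens = 14.
Molecular formula: C17H14O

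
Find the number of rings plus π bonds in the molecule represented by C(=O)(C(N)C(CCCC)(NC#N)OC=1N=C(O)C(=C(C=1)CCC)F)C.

7

Molecular formula from the SMILES: C17H25FN4O3.
DoU = (2C + 2 + N − H − X)/2 = (2·17 + 2 + 4 − 25 − 1)/2 = 14/2 = 7.
(Structurally: 1 ring(s) + 6 π bond(s) = 7.)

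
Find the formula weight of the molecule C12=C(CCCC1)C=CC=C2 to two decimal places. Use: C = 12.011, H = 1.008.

Molecular formula: C10H12.
M = 10×12.011 + 12×1.008 = 132.21 g/mol.

132.21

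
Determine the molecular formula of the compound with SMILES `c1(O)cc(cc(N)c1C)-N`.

C7H10N2O

Heavy atoms from the SMILES: 7 C, 2 N, 1 O.
Implicit hydrogens by atom environment:
  4 × C (aromatic): no H
  2 × C (aromatic): 1 H each → 2
  2 × N: 2 H each → 4
  1 × C: 3 H
  1 × O: 1 H
  Total hydrogens = 10.
Molecular formula: C7H10N2O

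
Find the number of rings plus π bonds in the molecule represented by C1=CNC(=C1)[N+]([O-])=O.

4

Molecular formula from the SMILES: C4H4N2O2.
DoU = (2C + 2 + N − H − X)/2 = (2·4 + 2 + 2 − 4 − 0)/2 = 8/2 = 4.
(Structurally: 1 ring(s) + 3 π bond(s) = 4.)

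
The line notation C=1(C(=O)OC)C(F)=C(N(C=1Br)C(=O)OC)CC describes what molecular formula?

Heavy atoms from the SMILES: 1 Br, 10 C, 1 F, 1 N, 4 O.
Implicit hydrogens by atom environment:
  4 × C (aromatic): no H
  4 × O: no H
  3 × C: 3 H each → 9
  2 × C: no H
  1 × Br: no H
  1 × C: 2 H
  1 × F: no H
  1 × N (aromatic): no H
  Total hydrogens = 11.
Molecular formula: C10H11BrFNO4

C10H11BrFNO4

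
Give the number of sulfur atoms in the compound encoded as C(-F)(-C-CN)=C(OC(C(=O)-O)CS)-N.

1

The symbol for sulfur appears 1 time in the SMILES.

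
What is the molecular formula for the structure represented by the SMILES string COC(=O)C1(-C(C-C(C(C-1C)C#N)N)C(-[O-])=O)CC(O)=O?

Heavy atoms from the SMILES: 13 C, 2 N, 6 O.
Implicit hydrogens by atom environment:
  5 × C: no H
  4 × C: 1 H each → 4
  4 × O: no H
  2 × C: 3 H each → 6
  2 × C: 2 H each → 4
  1 × N: 2 H
  1 × N: no H
  1 × O: 1 H
  1 × O (charge -1): no H
  Total hydrogens = 17.
Net charge -1.
Molecular formula: C13H17N2O6-

C13H17N2O6-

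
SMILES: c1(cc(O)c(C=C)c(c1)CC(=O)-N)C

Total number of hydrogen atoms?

13

Hydrogens are implicit in SMILES; fill each atom to its normal valence:
  4 × C (aromatic): no H
  2 × C: 2 H each → 4
  2 × C (aromatic): 1 H each → 2
  1 × C: 3 H
  1 × C: 1 H
  1 × C: no H
  1 × N: 2 H
  1 × O: 1 H
  1 × O: no H
  Total hydrogens = 13.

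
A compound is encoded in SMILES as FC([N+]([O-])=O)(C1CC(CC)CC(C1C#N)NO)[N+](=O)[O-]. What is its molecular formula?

Heavy atoms from the SMILES: 10 C, 1 F, 4 N, 5 O.
Implicit hydrogens by atom environment:
  4 × C: 1 H each → 4
  3 × C: 2 H each → 6
  2 × C: no H
  2 × N (charge +1): no H
  2 × O: no H
  2 × O (charge -1): no H
  1 × C: 3 H
  1 × F: no H
  1 × N: 1 H
  1 × N: no H
  1 × O: 1 H
  Total hydrogens = 15.
Molecular formula: C10H15FN4O5

C10H15FN4O5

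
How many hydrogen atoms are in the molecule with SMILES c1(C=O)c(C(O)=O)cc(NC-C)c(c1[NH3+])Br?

Hydrogens are implicit in SMILES; fill each atom to its normal valence:
  5 × C (aromatic): no H
  2 × O: no H
  1 × Br: no H
  1 × C: 3 H
  1 × C: 2 H
  1 × C (aromatic): 1 H
  1 × C: 1 H
  1 × C: no H
  1 × N (charge +1): 3 H
  1 × N: 1 H
  1 × O: 1 H
  Total hydrogens = 12.

12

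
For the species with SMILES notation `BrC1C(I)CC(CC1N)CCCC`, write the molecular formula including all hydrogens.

C10H19BrIN

Heavy atoms from the SMILES: 1 Br, 10 C, 1 I, 1 N.
Implicit hydrogens by atom environment:
  5 × C: 2 H each → 10
  4 × C: 1 H each → 4
  1 × Br: no H
  1 × C: 3 H
  1 × I: no H
  1 × N: 2 H
  Total hydrogens = 19.
Molecular formula: C10H19BrIN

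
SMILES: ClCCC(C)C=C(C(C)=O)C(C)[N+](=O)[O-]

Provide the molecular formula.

Heavy atoms from the SMILES: 10 C, 1 Cl, 1 N, 3 O.
Implicit hydrogens by atom environment:
  3 × C: 3 H each → 9
  3 × C: 1 H each → 3
  2 × C: 2 H each → 4
  2 × C: no H
  2 × O: no H
  1 × Cl: no H
  1 × N (charge +1): no H
  1 × O (charge -1): no H
  Total hydrogens = 16.
Molecular formula: C10H16ClNO3

C10H16ClNO3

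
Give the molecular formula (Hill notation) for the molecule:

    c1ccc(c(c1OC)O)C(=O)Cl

C8H7ClO3

Heavy atoms from the SMILES: 8 C, 1 Cl, 3 O.
Implicit hydrogens by atom environment:
  3 × C (aromatic): 1 H each → 3
  3 × C (aromatic): no H
  2 × O: no H
  1 × C: 3 H
  1 × C: no H
  1 × Cl: no H
  1 × O: 1 H
  Total hydrogens = 7.
Molecular formula: C8H7ClO3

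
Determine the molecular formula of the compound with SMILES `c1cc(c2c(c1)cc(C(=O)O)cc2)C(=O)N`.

C12H9NO3

Heavy atoms from the SMILES: 12 C, 1 N, 3 O.
Implicit hydrogens by atom environment:
  6 × C (aromatic): 1 H each → 6
  4 × C (aromatic): no H
  2 × C: no H
  2 × O: no H
  1 × N: 2 H
  1 × O: 1 H
  Total hydrogens = 9.
Molecular formula: C12H9NO3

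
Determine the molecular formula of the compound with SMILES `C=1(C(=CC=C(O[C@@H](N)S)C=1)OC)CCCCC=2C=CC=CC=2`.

C18H23NO2S

Heavy atoms from the SMILES: 18 C, 1 N, 2 O, 1 S.
Implicit hydrogens by atom environment:
  8 × C (aromatic): 1 H each → 8
  4 × C: 2 H each → 8
  4 × C (aromatic): no H
  2 × O: no H
  1 × C: 3 H
  1 × C: 1 H
  1 × N: 2 H
  1 × S: 1 H
  Total hydrogens = 23.
Molecular formula: C18H23NO2S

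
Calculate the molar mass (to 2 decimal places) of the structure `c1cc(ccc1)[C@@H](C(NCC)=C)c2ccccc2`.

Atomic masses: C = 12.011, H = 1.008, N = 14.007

Molecular formula: C17H19N.
M = 17×12.011 + 19×1.008 + 1×14.007 = 237.35 g/mol.

237.35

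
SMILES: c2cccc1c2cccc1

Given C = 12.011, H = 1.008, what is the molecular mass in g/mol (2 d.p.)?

128.17

Molecular formula: C10H8.
M = 10×12.011 + 8×1.008 = 128.17 g/mol.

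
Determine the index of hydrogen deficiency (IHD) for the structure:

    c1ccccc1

4

Molecular formula from the SMILES: C6H6.
DoU = (2C + 2 + N − H − X)/2 = (2·6 + 2 + 0 − 6 − 0)/2 = 8/2 = 4.
(Structurally: 1 ring(s) + 3 π bond(s) = 4.)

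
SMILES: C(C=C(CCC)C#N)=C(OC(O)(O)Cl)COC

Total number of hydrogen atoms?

Hydrogens are implicit in SMILES; fill each atom to its normal valence:
  4 × C: no H
  3 × C: 2 H each → 6
  2 × C: 3 H each → 6
  2 × C: 1 H each → 2
  2 × O: 1 H each → 2
  2 × O: no H
  1 × Cl: no H
  1 × N: no H
  Total hydrogens = 16.

16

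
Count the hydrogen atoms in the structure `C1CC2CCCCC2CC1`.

Hydrogens are implicit in SMILES; fill each atom to its normal valence:
  8 × C: 2 H each → 16
  2 × C: 1 H each → 2
  Total hydrogens = 18.

18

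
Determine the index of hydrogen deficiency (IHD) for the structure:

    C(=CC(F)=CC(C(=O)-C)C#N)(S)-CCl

5

Molecular formula from the SMILES: C9H9ClFNOS.
DoU = (2C + 2 + N − H − X)/2 = (2·9 + 2 + 1 − 9 − 2)/2 = 10/2 = 5.
(Structurally: 0 ring(s) + 5 π bond(s) = 5.)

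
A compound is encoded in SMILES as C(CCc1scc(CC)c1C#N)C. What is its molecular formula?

C11H15NS

Heavy atoms from the SMILES: 11 C, 1 N, 1 S.
Implicit hydrogens by atom environment:
  4 × C: 2 H each → 8
  3 × C (aromatic): no H
  2 × C: 3 H each → 6
  1 × C (aromatic): 1 H
  1 × C: no H
  1 × N: no H
  1 × S (aromatic): no H
  Total hydrogens = 15.
Molecular formula: C11H15NS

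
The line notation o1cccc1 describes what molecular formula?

Heavy atoms from the SMILES: 4 C, 1 O.
Implicit hydrogens by atom environment:
  4 × C (aromatic): 1 H each → 4
  1 × O (aromatic): no H
  Total hydrogens = 4.
Molecular formula: C4H4O

C4H4O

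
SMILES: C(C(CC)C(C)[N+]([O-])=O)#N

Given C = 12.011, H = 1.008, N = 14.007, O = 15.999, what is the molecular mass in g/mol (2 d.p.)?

Molecular formula: C6H10N2O2.
M = 6×12.011 + 10×1.008 + 2×14.007 + 2×15.999 = 142.16 g/mol.

142.16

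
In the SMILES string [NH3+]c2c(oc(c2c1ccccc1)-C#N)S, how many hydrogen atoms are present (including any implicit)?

9

Hydrogens are implicit in SMILES; fill each atom to its normal valence:
  5 × C (aromatic): 1 H each → 5
  5 × C (aromatic): no H
  1 × C: no H
  1 × N (charge +1): 3 H
  1 × N: no H
  1 × O (aromatic): no H
  1 × S: 1 H
  Total hydrogens = 9.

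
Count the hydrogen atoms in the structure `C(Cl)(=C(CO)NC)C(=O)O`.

8

Hydrogens are implicit in SMILES; fill each atom to its normal valence:
  3 × C: no H
  2 × O: 1 H each → 2
  1 × C: 3 H
  1 × C: 2 H
  1 × Cl: no H
  1 × N: 1 H
  1 × O: no H
  Total hydrogens = 8.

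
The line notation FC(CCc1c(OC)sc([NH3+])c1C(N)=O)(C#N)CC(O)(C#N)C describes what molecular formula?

Heavy atoms from the SMILES: 14 C, 1 F, 4 N, 3 O, 1 S.
Implicit hydrogens by atom environment:
  5 × C: no H
  4 × C (aromatic): no H
  3 × C: 2 H each → 6
  2 × C: 3 H each → 6
  2 × N: no H
  2 × O: no H
  1 × F: no H
  1 × N (charge +1): 3 H
  1 × N: 2 H
  1 × O: 1 H
  1 × S (aromatic): no H
  Total hydrogens = 18.
Net charge +1.
Molecular formula: C14H18FN4O3S+

C14H18FN4O3S+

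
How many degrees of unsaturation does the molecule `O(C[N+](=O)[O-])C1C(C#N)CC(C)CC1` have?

4

Molecular formula from the SMILES: C9H14N2O3.
DoU = (2C + 2 + N − H − X)/2 = (2·9 + 2 + 2 − 14 − 0)/2 = 8/2 = 4.
(Structurally: 1 ring(s) + 3 π bond(s) = 4.)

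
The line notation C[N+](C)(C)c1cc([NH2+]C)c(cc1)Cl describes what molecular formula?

Heavy atoms from the SMILES: 10 C, 1 Cl, 2 N.
Implicit hydrogens by atom environment:
  4 × C: 3 H each → 12
  3 × C (aromatic): 1 H each → 3
  3 × C (aromatic): no H
  1 × Cl: no H
  1 × N (charge +1): 2 H
  1 × N (charge +1): no H
  Total hydrogens = 17.
Net charge +2.
Molecular formula: [C10H17ClN2]2+

[C10H17ClN2]2+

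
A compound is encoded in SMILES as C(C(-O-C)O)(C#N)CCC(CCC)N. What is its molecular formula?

Heavy atoms from the SMILES: 10 C, 2 N, 2 O.
Implicit hydrogens by atom environment:
  4 × C: 2 H each → 8
  3 × C: 1 H each → 3
  2 × C: 3 H each → 6
  1 × C: no H
  1 × N: 2 H
  1 × N: no H
  1 × O: 1 H
  1 × O: no H
  Total hydrogens = 20.
Molecular formula: C10H20N2O2

C10H20N2O2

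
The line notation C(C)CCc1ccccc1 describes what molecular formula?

Heavy atoms from the SMILES: 10 C.
Implicit hydrogens by atom environment:
  5 × C (aromatic): 1 H each → 5
  3 × C: 2 H each → 6
  1 × C: 3 H
  1 × C (aromatic): no H
  Total hydrogens = 14.
Molecular formula: C10H14

C10H14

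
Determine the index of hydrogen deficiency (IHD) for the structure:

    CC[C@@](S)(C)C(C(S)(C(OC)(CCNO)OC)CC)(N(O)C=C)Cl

Molecular formula from the SMILES: C15H31ClN2O4S2.
DoU = (2C + 2 + N − H − X)/2 = (2·15 + 2 + 2 − 31 − 1)/2 = 2/2 = 1.
(Structurally: 0 ring(s) + 1 π bond(s) = 1.)

1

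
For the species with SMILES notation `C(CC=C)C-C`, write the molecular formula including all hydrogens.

C6H12

Heavy atoms from the SMILES: 6 C.
Implicit hydrogens by atom environment:
  4 × C: 2 H each → 8
  1 × C: 3 H
  1 × C: 1 H
  Total hydrogens = 12.
Molecular formula: C6H12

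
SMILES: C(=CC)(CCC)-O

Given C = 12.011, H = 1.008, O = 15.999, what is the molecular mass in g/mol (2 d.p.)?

Molecular formula: C6H12O.
M = 6×12.011 + 12×1.008 + 1×15.999 = 100.16 g/mol.

100.16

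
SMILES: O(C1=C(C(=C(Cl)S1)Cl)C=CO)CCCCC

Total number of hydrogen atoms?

14

Hydrogens are implicit in SMILES; fill each atom to its normal valence:
  4 × C: 2 H each → 8
  4 × C (aromatic): no H
  2 × C: 1 H each → 2
  2 × Cl: no H
  1 × C: 3 H
  1 × O: 1 H
  1 × O: no H
  1 × S (aromatic): no H
  Total hydrogens = 14.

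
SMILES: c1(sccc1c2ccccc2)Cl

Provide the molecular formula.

C10H7ClS

Heavy atoms from the SMILES: 10 C, 1 Cl, 1 S.
Implicit hydrogens by atom environment:
  7 × C (aromatic): 1 H each → 7
  3 × C (aromatic): no H
  1 × Cl: no H
  1 × S (aromatic): no H
  Total hydrogens = 7.
Molecular formula: C10H7ClS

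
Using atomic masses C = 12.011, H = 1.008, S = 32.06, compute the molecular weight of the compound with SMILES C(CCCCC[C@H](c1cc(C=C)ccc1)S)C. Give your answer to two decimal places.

Molecular formula: C16H24S.
M = 16×12.011 + 24×1.008 + 1×32.06 = 248.43 g/mol.

248.43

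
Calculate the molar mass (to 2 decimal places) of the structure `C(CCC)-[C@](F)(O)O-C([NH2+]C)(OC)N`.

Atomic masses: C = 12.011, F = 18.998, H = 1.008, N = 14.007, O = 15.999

Molecular formula: C8H20FN2O3+.
M = 8×12.011 + 1×18.998 + 20×1.008 + 2×14.007 + 3×15.999 = 211.26 g/mol.

211.26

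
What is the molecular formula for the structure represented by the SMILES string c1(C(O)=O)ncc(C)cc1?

Heavy atoms from the SMILES: 7 C, 1 N, 2 O.
Implicit hydrogens by atom environment:
  3 × C (aromatic): 1 H each → 3
  2 × C (aromatic): no H
  1 × C: 3 H
  1 × C: no H
  1 × N (aromatic): no H
  1 × O: 1 H
  1 × O: no H
  Total hydrogens = 7.
Molecular formula: C7H7NO2

C7H7NO2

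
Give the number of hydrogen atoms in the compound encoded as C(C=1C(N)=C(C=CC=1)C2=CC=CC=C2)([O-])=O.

10

Hydrogens are implicit in SMILES; fill each atom to its normal valence:
  8 × C (aromatic): 1 H each → 8
  4 × C (aromatic): no H
  1 × C: no H
  1 × N: 2 H
  1 × O: no H
  1 × O (charge -1): no H
  Total hydrogens = 10.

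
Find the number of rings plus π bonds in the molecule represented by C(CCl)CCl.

0

Molecular formula from the SMILES: C3H6Cl2.
DoU = (2C + 2 + N − H − X)/2 = (2·3 + 2 + 0 − 6 − 2)/2 = 0/2 = 0.
(Structurally: 0 ring(s) + 0 π bond(s) = 0.)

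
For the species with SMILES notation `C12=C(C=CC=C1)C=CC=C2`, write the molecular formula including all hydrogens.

Heavy atoms from the SMILES: 10 C.
Implicit hydrogens by atom environment:
  8 × C (aromatic): 1 H each → 8
  2 × C (aromatic): no H
  Total hydrogens = 8.
Molecular formula: C10H8

C10H8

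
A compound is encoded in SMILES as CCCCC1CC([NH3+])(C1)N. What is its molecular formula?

Heavy atoms from the SMILES: 8 C, 2 N.
Implicit hydrogens by atom environment:
  5 × C: 2 H each → 10
  1 × C: 3 H
  1 × C: 1 H
  1 × C: no H
  1 × N (charge +1): 3 H
  1 × N: 2 H
  Total hydrogens = 19.
Net charge +1.
Molecular formula: C8H19N2+

C8H19N2+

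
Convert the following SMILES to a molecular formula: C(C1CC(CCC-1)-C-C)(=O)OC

C10H18O2

Heavy atoms from the SMILES: 10 C, 2 O.
Implicit hydrogens by atom environment:
  5 × C: 2 H each → 10
  2 × C: 3 H each → 6
  2 × C: 1 H each → 2
  2 × O: no H
  1 × C: no H
  Total hydrogens = 18.
Molecular formula: C10H18O2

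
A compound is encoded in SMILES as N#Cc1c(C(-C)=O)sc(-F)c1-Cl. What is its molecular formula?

Heavy atoms from the SMILES: 7 C, 1 Cl, 1 F, 1 N, 1 O, 1 S.
Implicit hydrogens by atom environment:
  4 × C (aromatic): no H
  2 × C: no H
  1 × C: 3 H
  1 × Cl: no H
  1 × F: no H
  1 × N: no H
  1 × O: no H
  1 × S (aromatic): no H
  Total hydrogens = 3.
Molecular formula: C7H3ClFNOS

C7H3ClFNOS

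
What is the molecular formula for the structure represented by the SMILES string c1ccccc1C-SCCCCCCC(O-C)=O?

Heavy atoms from the SMILES: 15 C, 2 O, 1 S.
Implicit hydrogens by atom environment:
  7 × C: 2 H each → 14
  5 × C (aromatic): 1 H each → 5
  2 × O: no H
  1 × C: 3 H
  1 × C: no H
  1 × C (aromatic): no H
  1 × S: no H
  Total hydrogens = 22.
Molecular formula: C15H22O2S

C15H22O2S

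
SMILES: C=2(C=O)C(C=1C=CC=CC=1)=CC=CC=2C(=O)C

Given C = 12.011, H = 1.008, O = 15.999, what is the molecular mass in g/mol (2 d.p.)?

Molecular formula: C15H12O2.
M = 15×12.011 + 12×1.008 + 2×15.999 = 224.26 g/mol.

224.26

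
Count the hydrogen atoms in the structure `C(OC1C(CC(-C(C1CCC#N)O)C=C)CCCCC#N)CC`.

30

Hydrogens are implicit in SMILES; fill each atom to its normal valence:
  10 × C: 2 H each → 20
  6 × C: 1 H each → 6
  2 × C: no H
  2 × N: no H
  1 × C: 3 H
  1 × O: 1 H
  1 × O: no H
  Total hydrogens = 30.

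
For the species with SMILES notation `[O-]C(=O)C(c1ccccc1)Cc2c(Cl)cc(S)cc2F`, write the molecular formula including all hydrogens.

C15H11ClFO2S-

Heavy atoms from the SMILES: 15 C, 1 Cl, 1 F, 2 O, 1 S.
Implicit hydrogens by atom environment:
  7 × C (aromatic): 1 H each → 7
  5 × C (aromatic): no H
  1 × C: 2 H
  1 × C: 1 H
  1 × C: no H
  1 × Cl: no H
  1 × F: no H
  1 × O: no H
  1 × O (charge -1): no H
  1 × S: 1 H
  Total hydrogens = 11.
Net charge -1.
Molecular formula: C15H11ClFO2S-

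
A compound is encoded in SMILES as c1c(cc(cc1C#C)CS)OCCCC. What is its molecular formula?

Heavy atoms from the SMILES: 13 C, 1 O, 1 S.
Implicit hydrogens by atom environment:
  4 × C: 2 H each → 8
  3 × C (aromatic): 1 H each → 3
  3 × C (aromatic): no H
  1 × C: 3 H
  1 × C: 1 H
  1 × C: no H
  1 × O: no H
  1 × S: 1 H
  Total hydrogens = 16.
Molecular formula: C13H16OS

C13H16OS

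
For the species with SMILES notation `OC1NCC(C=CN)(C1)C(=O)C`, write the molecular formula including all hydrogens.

Heavy atoms from the SMILES: 8 C, 2 N, 2 O.
Implicit hydrogens by atom environment:
  3 × C: 1 H each → 3
  2 × C: 2 H each → 4
  2 × C: no H
  1 × C: 3 H
  1 × N: 2 H
  1 × N: 1 H
  1 × O: 1 H
  1 × O: no H
  Total hydrogens = 14.
Molecular formula: C8H14N2O2

C8H14N2O2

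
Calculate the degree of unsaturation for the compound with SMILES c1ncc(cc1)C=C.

5

Molecular formula from the SMILES: C7H7N.
DoU = (2C + 2 + N − H − X)/2 = (2·7 + 2 + 1 − 7 − 0)/2 = 10/2 = 5.
(Structurally: 1 ring(s) + 4 π bond(s) = 5.)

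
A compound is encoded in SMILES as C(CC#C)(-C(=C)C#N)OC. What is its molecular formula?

C8H9NO

Heavy atoms from the SMILES: 8 C, 1 N, 1 O.
Implicit hydrogens by atom environment:
  3 × C: no H
  2 × C: 2 H each → 4
  2 × C: 1 H each → 2
  1 × C: 3 H
  1 × N: no H
  1 × O: no H
  Total hydrogens = 9.
Molecular formula: C8H9NO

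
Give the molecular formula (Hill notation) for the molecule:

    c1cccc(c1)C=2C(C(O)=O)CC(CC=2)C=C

C15H16O2

Heavy atoms from the SMILES: 15 C, 2 O.
Implicit hydrogens by atom environment:
  5 × C (aromatic): 1 H each → 5
  4 × C: 1 H each → 4
  3 × C: 2 H each → 6
  2 × C: no H
  1 × C (aromatic): no H
  1 × O: 1 H
  1 × O: no H
  Total hydrogens = 16.
Molecular formula: C15H16O2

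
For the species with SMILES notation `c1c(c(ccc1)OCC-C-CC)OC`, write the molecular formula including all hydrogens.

Heavy atoms from the SMILES: 12 C, 2 O.
Implicit hydrogens by atom environment:
  4 × C: 2 H each → 8
  4 × C (aromatic): 1 H each → 4
  2 × C: 3 H each → 6
  2 × C (aromatic): no H
  2 × O: no H
  Total hydrogens = 18.
Molecular formula: C12H18O2

C12H18O2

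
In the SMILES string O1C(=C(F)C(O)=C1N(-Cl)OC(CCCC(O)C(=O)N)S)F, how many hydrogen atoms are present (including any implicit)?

13

Hydrogens are implicit in SMILES; fill each atom to its normal valence:
  4 × C (aromatic): no H
  3 × C: 2 H each → 6
  2 × C: 1 H each → 2
  2 × F: no H
  2 × O: 1 H each → 2
  2 × O: no H
  1 × C: no H
  1 × Cl: no H
  1 × N: 2 H
  1 × N: no H
  1 × O (aromatic): no H
  1 × S: 1 H
  Total hydrogens = 13.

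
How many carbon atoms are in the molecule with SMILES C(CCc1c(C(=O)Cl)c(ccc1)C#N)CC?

The symbol for carbon appears 13 times in the SMILES. Lowercase c denotes aromatic carbon and counts toward C.

13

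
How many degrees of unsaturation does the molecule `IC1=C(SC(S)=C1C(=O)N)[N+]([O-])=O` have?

5

Molecular formula from the SMILES: C5H3IN2O3S2.
DoU = (2C + 2 + N − H − X)/2 = (2·5 + 2 + 2 − 3 − 1)/2 = 10/2 = 5.
(Structurally: 1 ring(s) + 4 π bond(s) = 5.)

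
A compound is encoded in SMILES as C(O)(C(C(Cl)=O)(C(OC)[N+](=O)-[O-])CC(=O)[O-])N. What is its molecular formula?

C7H10ClN2O7-

Heavy atoms from the SMILES: 7 C, 1 Cl, 2 N, 7 O.
Implicit hydrogens by atom environment:
  4 × O: no H
  3 × C: no H
  2 × C: 1 H each → 2
  2 × O (charge -1): no H
  1 × C: 3 H
  1 × C: 2 H
  1 × Cl: no H
  1 × N: 2 H
  1 × N (charge +1): no H
  1 × O: 1 H
  Total hydrogens = 10.
Net charge -1.
Molecular formula: C7H10ClN2O7-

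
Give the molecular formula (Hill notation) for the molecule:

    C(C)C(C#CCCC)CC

C10H18

Heavy atoms from the SMILES: 10 C.
Implicit hydrogens by atom environment:
  4 × C: 2 H each → 8
  3 × C: 3 H each → 9
  2 × C: no H
  1 × C: 1 H
  Total hydrogens = 18.
Molecular formula: C10H18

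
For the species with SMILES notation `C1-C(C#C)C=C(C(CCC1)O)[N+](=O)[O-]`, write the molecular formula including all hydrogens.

Heavy atoms from the SMILES: 10 C, 1 N, 3 O.
Implicit hydrogens by atom environment:
  4 × C: 2 H each → 8
  4 × C: 1 H each → 4
  2 × C: no H
  1 × N (charge +1): no H
  1 × O: 1 H
  1 × O: no H
  1 × O (charge -1): no H
  Total hydrogens = 13.
Molecular formula: C10H13NO3

C10H13NO3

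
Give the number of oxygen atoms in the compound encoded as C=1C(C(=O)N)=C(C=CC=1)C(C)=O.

The symbol for oxygen appears 2 times in the SMILES.

2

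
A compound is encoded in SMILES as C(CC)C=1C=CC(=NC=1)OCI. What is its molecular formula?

Heavy atoms from the SMILES: 9 C, 1 I, 1 N, 1 O.
Implicit hydrogens by atom environment:
  3 × C: 2 H each → 6
  3 × C (aromatic): 1 H each → 3
  2 × C (aromatic): no H
  1 × C: 3 H
  1 × I: no H
  1 × N (aromatic): no H
  1 × O: no H
  Total hydrogens = 12.
Molecular formula: C9H12INO

C9H12INO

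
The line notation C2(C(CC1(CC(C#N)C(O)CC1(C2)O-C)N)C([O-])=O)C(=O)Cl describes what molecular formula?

Heavy atoms from the SMILES: 14 C, 1 Cl, 2 N, 5 O.
Implicit hydrogens by atom environment:
  5 × C: no H
  4 × C: 2 H each → 8
  4 × C: 1 H each → 4
  3 × O: no H
  1 × C: 3 H
  1 × Cl: no H
  1 × N: 2 H
  1 × N: no H
  1 × O: 1 H
  1 × O (charge -1): no H
  Total hydrogens = 18.
Net charge -1.
Molecular formula: C14H18ClN2O5-

C14H18ClN2O5-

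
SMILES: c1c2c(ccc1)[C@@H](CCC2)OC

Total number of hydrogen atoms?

14

Hydrogens are implicit in SMILES; fill each atom to its normal valence:
  4 × C (aromatic): 1 H each → 4
  3 × C: 2 H each → 6
  2 × C (aromatic): no H
  1 × C: 3 H
  1 × C: 1 H
  1 × O: no H
  Total hydrogens = 14.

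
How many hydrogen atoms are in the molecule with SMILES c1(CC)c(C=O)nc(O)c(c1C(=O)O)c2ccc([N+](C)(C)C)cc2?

21

Hydrogens are implicit in SMILES; fill each atom to its normal valence:
  7 × C (aromatic): no H
  4 × C: 3 H each → 12
  4 × C (aromatic): 1 H each → 4
  2 × O: 1 H each → 2
  2 × O: no H
  1 × C: 2 H
  1 × C: 1 H
  1 × C: no H
  1 × N (aromatic): no H
  1 × N (charge +1): no H
  Total hydrogens = 21.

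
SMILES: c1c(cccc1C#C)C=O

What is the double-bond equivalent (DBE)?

Molecular formula from the SMILES: C9H6O.
DoU = (2C + 2 + N − H − X)/2 = (2·9 + 2 + 0 − 6 − 0)/2 = 14/2 = 7.
(Structurally: 1 ring(s) + 6 π bond(s) = 7.)

7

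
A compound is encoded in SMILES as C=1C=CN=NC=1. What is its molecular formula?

Heavy atoms from the SMILES: 4 C, 2 N.
Implicit hydrogens by atom environment:
  4 × C (aromatic): 1 H each → 4
  2 × N (aromatic): no H
  Total hydrogens = 4.
Molecular formula: C4H4N2

C4H4N2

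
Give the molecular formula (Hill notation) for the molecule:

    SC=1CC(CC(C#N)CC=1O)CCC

Heavy atoms from the SMILES: 11 C, 1 N, 1 O, 1 S.
Implicit hydrogens by atom environment:
  5 × C: 2 H each → 10
  3 × C: no H
  2 × C: 1 H each → 2
  1 × C: 3 H
  1 × N: no H
  1 × O: 1 H
  1 × S: 1 H
  Total hydrogens = 17.
Molecular formula: C11H17NOS

C11H17NOS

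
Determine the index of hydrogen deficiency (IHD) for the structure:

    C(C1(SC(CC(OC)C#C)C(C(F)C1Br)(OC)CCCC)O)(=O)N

Molecular formula from the SMILES: C16H25BrFNO4S.
DoU = (2C + 2 + N − H − X)/2 = (2·16 + 2 + 1 − 25 − 2)/2 = 8/2 = 4.
(Structurally: 1 ring(s) + 3 π bond(s) = 4.)

4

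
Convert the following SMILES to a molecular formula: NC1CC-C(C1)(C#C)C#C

C9H11N

Heavy atoms from the SMILES: 9 C, 1 N.
Implicit hydrogens by atom environment:
  3 × C: 2 H each → 6
  3 × C: 1 H each → 3
  3 × C: no H
  1 × N: 2 H
  Total hydrogens = 11.
Molecular formula: C9H11N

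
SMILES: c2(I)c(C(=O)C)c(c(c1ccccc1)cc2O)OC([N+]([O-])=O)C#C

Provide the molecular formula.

Heavy atoms from the SMILES: 17 C, 1 I, 1 N, 5 O.
Implicit hydrogens by atom environment:
  6 × C (aromatic): 1 H each → 6
  6 × C (aromatic): no H
  3 × O: no H
  2 × C: 1 H each → 2
  2 × C: no H
  1 × C: 3 H
  1 × I: no H
  1 × N (charge +1): no H
  1 × O: 1 H
  1 × O (charge -1): no H
  Total hydrogens = 12.
Molecular formula: C17H12INO5

C17H12INO5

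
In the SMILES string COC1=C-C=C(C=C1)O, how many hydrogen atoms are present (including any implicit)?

8

Hydrogens are implicit in SMILES; fill each atom to its normal valence:
  4 × C (aromatic): 1 H each → 4
  2 × C (aromatic): no H
  1 × C: 3 H
  1 × O: 1 H
  1 × O: no H
  Total hydrogens = 8.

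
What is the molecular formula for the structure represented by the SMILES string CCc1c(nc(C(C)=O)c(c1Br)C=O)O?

C10H10BrNO3

Heavy atoms from the SMILES: 1 Br, 10 C, 1 N, 3 O.
Implicit hydrogens by atom environment:
  5 × C (aromatic): no H
  2 × C: 3 H each → 6
  2 × O: no H
  1 × Br: no H
  1 × C: 2 H
  1 × C: 1 H
  1 × C: no H
  1 × N (aromatic): no H
  1 × O: 1 H
  Total hydrogens = 10.
Molecular formula: C10H10BrNO3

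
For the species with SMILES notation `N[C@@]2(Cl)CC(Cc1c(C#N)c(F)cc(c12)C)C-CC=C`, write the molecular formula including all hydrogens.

Heavy atoms from the SMILES: 16 C, 1 Cl, 1 F, 2 N.
Implicit hydrogens by atom environment:
  5 × C: 2 H each → 10
  5 × C (aromatic): no H
  2 × C: 1 H each → 2
  2 × C: no H
  1 × C: 3 H
  1 × C (aromatic): 1 H
  1 × Cl: no H
  1 × F: no H
  1 × N: 2 H
  1 × N: no H
  Total hydrogens = 18.
Molecular formula: C16H18ClFN2

C16H18ClFN2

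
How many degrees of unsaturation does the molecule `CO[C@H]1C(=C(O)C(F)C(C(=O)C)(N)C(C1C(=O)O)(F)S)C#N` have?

Molecular formula from the SMILES: C12H14F2N2O5S.
DoU = (2C + 2 + N − H − X)/2 = (2·12 + 2 + 2 − 14 − 2)/2 = 12/2 = 6.
(Structurally: 1 ring(s) + 5 π bond(s) = 6.)

6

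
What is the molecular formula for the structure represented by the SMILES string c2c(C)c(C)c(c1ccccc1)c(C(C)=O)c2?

Heavy atoms from the SMILES: 16 C, 1 O.
Implicit hydrogens by atom environment:
  7 × C (aromatic): 1 H each → 7
  5 × C (aromatic): no H
  3 × C: 3 H each → 9
  1 × C: no H
  1 × O: no H
  Total hydrogens = 16.
Molecular formula: C16H16O

C16H16O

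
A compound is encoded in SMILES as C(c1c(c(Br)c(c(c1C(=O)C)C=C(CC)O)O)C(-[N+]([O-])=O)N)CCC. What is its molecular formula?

C17H23BrN2O5

Heavy atoms from the SMILES: 1 Br, 17 C, 2 N, 5 O.
Implicit hydrogens by atom environment:
  6 × C (aromatic): no H
  4 × C: 2 H each → 8
  3 × C: 3 H each → 9
  2 × C: 1 H each → 2
  2 × C: no H
  2 × O: 1 H each → 2
  2 × O: no H
  1 × Br: no H
  1 × N: 2 H
  1 × N (charge +1): no H
  1 × O (charge -1): no H
  Total hydrogens = 23.
Molecular formula: C17H23BrN2O5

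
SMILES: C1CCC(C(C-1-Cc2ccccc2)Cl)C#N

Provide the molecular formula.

C14H16ClN

Heavy atoms from the SMILES: 14 C, 1 Cl, 1 N.
Implicit hydrogens by atom environment:
  5 × C (aromatic): 1 H each → 5
  4 × C: 2 H each → 8
  3 × C: 1 H each → 3
  1 × C: no H
  1 × C (aromatic): no H
  1 × Cl: no H
  1 × N: no H
  Total hydrogens = 16.
Molecular formula: C14H16ClN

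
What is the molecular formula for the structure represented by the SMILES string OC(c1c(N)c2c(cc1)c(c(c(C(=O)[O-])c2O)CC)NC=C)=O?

Heavy atoms from the SMILES: 16 C, 2 N, 5 O.
Implicit hydrogens by atom environment:
  8 × C (aromatic): no H
  2 × C: 2 H each → 4
  2 × C (aromatic): 1 H each → 2
  2 × C: no H
  2 × O: 1 H each → 2
  2 × O: no H
  1 × C: 3 H
  1 × C: 1 H
  1 × N: 2 H
  1 × N: 1 H
  1 × O (charge -1): no H
  Total hydrogens = 15.
Net charge -1.
Molecular formula: C16H15N2O5-

C16H15N2O5-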